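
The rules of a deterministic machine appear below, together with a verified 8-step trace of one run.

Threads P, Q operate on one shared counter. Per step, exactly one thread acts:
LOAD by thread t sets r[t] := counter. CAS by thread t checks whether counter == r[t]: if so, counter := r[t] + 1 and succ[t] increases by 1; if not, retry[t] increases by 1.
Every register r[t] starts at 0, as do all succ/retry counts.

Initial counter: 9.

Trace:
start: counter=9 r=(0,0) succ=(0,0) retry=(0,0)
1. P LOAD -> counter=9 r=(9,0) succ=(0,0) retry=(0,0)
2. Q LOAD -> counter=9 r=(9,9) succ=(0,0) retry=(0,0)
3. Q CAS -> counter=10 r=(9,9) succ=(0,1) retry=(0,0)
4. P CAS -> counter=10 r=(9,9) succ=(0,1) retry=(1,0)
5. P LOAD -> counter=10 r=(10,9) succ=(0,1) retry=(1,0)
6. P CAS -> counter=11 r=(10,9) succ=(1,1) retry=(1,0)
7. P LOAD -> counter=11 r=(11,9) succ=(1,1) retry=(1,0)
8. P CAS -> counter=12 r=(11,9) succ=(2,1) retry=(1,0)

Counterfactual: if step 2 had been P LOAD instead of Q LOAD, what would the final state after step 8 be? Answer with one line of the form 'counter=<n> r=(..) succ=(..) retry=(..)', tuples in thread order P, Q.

counter=12 r=(11,0) succ=(3,0) retry=(0,1)

(re-executing from step 2 with the substitution; state before step 2: counter=9 r=(9,0) succ=(0,0) retry=(0,0))
2. P LOAD -> counter=9 r=(9,0) succ=(0,0) retry=(0,0)
3. Q CAS -> counter=9 r=(9,0) succ=(0,0) retry=(0,1)
4. P CAS -> counter=10 r=(9,0) succ=(1,0) retry=(0,1)
5. P LOAD -> counter=10 r=(10,0) succ=(1,0) retry=(0,1)
6. P CAS -> counter=11 r=(10,0) succ=(2,0) retry=(0,1)
7. P LOAD -> counter=11 r=(11,0) succ=(2,0) retry=(0,1)
8. P CAS -> counter=12 r=(11,0) succ=(3,0) retry=(0,1)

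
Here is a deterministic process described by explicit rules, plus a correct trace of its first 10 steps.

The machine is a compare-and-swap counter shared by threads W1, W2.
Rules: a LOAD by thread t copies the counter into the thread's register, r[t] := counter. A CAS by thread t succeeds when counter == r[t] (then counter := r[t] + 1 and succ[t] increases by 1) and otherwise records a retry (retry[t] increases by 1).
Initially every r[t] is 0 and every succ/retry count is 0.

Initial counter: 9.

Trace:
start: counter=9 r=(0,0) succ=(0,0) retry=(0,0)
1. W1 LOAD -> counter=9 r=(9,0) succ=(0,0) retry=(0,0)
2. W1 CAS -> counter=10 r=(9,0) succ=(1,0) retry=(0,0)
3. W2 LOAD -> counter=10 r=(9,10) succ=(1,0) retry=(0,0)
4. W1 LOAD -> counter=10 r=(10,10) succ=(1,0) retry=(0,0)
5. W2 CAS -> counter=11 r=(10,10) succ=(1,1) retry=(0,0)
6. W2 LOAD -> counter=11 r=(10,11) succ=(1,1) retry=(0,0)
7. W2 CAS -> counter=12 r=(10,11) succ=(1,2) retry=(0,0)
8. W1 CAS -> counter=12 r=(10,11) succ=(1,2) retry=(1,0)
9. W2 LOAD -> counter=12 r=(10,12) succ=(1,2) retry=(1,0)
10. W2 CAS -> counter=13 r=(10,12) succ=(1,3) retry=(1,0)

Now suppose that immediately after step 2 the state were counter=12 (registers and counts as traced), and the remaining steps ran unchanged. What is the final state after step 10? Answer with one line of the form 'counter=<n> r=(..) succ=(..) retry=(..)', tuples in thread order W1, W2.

counter=15 r=(12,14) succ=(1,3) retry=(1,0)

state after step 2 := counter=12 r=(9,0) succ=(1,0) retry=(0,0)
3. W2 LOAD -> counter=12 r=(9,12) succ=(1,0) retry=(0,0)
4. W1 LOAD -> counter=12 r=(12,12) succ=(1,0) retry=(0,0)
5. W2 CAS -> counter=13 r=(12,12) succ=(1,1) retry=(0,0)
6. W2 LOAD -> counter=13 r=(12,13) succ=(1,1) retry=(0,0)
7. W2 CAS -> counter=14 r=(12,13) succ=(1,2) retry=(0,0)
8. W1 CAS -> counter=14 r=(12,13) succ=(1,2) retry=(1,0)
9. W2 LOAD -> counter=14 r=(12,14) succ=(1,2) retry=(1,0)
10. W2 CAS -> counter=15 r=(12,14) succ=(1,3) retry=(1,0)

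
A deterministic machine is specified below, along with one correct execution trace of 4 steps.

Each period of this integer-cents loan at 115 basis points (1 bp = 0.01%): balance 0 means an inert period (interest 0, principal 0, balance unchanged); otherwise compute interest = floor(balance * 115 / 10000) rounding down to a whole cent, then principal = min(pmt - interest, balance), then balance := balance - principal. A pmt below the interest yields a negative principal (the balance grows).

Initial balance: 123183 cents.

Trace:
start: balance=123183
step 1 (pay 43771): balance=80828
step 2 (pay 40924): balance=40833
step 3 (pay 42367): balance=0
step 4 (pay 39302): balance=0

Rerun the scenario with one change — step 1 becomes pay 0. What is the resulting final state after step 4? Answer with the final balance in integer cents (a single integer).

(re-executing from step 1 with the substitution; state before step 1: balance=123183)
step 1 (pay 0): balance=124599
step 2 (pay 40924): balance=85107
step 3 (pay 42367): balance=43718
step 4 (pay 39302): balance=4918

4918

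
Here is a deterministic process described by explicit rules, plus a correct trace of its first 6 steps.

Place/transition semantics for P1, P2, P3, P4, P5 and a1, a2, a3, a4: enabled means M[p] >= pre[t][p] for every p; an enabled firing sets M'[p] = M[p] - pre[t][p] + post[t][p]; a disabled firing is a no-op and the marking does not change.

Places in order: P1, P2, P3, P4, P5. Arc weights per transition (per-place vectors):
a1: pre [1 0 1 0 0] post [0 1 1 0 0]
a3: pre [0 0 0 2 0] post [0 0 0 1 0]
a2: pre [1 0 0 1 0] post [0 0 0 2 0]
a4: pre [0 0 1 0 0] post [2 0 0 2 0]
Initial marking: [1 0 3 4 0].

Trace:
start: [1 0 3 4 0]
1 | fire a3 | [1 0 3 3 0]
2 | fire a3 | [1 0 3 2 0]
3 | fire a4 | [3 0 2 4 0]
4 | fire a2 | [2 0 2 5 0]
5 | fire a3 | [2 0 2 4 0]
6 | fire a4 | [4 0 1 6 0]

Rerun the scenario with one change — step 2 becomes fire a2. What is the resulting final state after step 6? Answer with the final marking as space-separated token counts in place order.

3 0 1 8 0

(re-executing from step 2 with the substitution; state before step 2: [1 0 3 3 0])
2 | fire a2 | [0 0 3 4 0]
3 | fire a4 | [2 0 2 6 0]
4 | fire a2 | [1 0 2 7 0]
5 | fire a3 | [1 0 2 6 0]
6 | fire a4 | [3 0 1 8 0]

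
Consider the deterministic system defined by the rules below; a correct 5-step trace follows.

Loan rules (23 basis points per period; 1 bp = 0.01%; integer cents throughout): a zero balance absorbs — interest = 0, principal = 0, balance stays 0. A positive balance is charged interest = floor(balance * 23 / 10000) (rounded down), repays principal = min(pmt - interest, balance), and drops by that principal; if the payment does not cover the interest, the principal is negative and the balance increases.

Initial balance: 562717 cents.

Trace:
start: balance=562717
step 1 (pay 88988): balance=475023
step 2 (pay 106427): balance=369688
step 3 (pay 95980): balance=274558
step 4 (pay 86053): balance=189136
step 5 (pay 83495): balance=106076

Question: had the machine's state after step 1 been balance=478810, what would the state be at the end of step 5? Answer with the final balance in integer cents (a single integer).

state after step 1 := balance=478810
step 2 (pay 106427): balance=373484
step 3 (pay 95980): balance=278363
step 4 (pay 86053): balance=192950
step 5 (pay 83495): balance=109898

109898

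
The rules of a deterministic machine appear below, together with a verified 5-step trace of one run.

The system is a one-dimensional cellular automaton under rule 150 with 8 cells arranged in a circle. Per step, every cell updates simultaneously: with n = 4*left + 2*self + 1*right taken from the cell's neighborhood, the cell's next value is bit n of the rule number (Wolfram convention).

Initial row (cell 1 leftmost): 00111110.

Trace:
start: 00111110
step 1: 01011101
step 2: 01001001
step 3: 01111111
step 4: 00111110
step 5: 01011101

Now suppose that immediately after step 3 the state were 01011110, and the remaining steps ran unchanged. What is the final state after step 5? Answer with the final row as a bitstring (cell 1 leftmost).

10110000

state after step 3 := 01011110
step 4: 11001101
step 5: 10110000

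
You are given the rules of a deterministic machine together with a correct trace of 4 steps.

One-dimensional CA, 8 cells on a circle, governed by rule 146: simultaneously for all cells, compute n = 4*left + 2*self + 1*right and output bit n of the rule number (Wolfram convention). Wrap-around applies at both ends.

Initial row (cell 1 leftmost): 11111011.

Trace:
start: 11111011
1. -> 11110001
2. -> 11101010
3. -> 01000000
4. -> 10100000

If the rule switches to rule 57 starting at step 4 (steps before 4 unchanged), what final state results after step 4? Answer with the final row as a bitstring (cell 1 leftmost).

(re-executing step 4 under rule 57; state before step 4: 01000000)
4. -> 00111111

00111111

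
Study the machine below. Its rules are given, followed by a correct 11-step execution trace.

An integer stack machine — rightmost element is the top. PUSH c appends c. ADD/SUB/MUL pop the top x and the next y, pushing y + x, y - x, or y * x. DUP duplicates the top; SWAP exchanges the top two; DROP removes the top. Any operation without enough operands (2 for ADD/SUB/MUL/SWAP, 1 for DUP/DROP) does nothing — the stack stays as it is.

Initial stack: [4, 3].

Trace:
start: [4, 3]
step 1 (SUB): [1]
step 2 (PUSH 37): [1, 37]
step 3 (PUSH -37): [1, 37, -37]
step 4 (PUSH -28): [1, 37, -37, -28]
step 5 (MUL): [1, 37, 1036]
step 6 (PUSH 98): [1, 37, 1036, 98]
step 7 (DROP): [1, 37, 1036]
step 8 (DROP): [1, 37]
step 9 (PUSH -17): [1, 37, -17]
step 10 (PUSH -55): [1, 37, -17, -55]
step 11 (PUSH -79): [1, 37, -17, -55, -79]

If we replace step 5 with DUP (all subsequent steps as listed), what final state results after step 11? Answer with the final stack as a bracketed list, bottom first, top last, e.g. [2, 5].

[1, 37, -37, -28, -17, -55, -79]

(re-executing from step 5 with the substitution; state before step 5: [1, 37, -37, -28])
step 5 (DUP): [1, 37, -37, -28, -28]
step 6 (PUSH 98): [1, 37, -37, -28, -28, 98]
step 7 (DROP): [1, 37, -37, -28, -28]
step 8 (DROP): [1, 37, -37, -28]
step 9 (PUSH -17): [1, 37, -37, -28, -17]
step 10 (PUSH -55): [1, 37, -37, -28, -17, -55]
step 11 (PUSH -79): [1, 37, -37, -28, -17, -55, -79]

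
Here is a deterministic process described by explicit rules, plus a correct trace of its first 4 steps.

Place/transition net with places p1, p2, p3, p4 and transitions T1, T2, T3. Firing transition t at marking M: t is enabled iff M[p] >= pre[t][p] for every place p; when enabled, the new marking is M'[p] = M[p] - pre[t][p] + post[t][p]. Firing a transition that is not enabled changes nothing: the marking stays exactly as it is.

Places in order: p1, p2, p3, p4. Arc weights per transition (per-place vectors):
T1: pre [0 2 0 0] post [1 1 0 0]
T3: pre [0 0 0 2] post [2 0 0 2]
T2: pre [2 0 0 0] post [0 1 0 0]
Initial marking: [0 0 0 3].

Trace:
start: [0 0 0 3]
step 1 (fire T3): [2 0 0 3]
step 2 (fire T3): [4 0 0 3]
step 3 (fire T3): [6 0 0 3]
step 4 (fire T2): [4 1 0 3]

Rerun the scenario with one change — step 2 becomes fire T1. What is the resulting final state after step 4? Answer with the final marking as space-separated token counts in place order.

2 1 0 3

(re-executing from step 2 with the substitution; state before step 2: [2 0 0 3])
step 2 (fire T1): [2 0 0 3]
step 3 (fire T3): [4 0 0 3]
step 4 (fire T2): [2 1 0 3]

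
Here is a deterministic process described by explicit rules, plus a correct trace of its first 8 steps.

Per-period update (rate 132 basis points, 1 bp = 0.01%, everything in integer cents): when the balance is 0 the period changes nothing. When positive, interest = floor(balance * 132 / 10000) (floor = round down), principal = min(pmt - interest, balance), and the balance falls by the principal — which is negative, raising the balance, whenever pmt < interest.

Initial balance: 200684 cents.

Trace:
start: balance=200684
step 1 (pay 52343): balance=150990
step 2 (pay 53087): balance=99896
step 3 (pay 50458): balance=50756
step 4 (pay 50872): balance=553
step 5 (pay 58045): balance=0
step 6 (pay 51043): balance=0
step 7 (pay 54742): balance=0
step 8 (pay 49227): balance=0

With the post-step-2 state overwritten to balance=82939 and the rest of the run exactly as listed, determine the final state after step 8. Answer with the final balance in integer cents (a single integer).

0

state after step 2 := balance=82939
step 3 (pay 50458): balance=33575
step 4 (pay 50872): balance=0
step 5 (pay 58045): balance=0
step 6 (pay 51043): balance=0
step 7 (pay 54742): balance=0
step 8 (pay 49227): balance=0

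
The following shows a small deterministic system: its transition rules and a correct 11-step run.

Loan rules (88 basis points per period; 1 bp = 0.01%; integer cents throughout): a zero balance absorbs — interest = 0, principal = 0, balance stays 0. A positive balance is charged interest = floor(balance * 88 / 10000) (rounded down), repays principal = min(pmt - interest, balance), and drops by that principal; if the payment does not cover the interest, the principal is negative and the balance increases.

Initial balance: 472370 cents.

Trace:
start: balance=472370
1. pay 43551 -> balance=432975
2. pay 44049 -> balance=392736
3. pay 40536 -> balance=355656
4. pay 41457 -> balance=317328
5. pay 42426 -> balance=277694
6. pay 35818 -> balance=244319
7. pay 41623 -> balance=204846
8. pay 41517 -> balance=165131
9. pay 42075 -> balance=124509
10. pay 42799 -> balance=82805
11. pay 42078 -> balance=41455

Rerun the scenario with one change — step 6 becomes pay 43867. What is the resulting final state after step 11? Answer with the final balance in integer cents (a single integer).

(re-executing from step 6 with the substitution; state before step 6: balance=277694)
6. pay 43867 -> balance=236270
7. pay 41623 -> balance=196726
8. pay 41517 -> balance=156940
9. pay 42075 -> balance=116246
10. pay 42799 -> balance=74469
11. pay 42078 -> balance=33046

33046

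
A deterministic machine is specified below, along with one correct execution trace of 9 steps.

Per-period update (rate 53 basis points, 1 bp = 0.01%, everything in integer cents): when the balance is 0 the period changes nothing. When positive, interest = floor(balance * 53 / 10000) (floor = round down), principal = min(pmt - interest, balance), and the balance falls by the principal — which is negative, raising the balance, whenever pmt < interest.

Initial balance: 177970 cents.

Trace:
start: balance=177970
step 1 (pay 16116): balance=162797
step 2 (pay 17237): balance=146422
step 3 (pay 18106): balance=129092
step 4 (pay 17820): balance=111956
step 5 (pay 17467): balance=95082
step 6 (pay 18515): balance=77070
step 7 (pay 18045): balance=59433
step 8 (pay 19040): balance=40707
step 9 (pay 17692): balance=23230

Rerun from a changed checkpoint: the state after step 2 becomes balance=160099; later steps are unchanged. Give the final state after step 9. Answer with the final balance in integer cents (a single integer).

state after step 2 := balance=160099
step 3 (pay 18106): balance=142841
step 4 (pay 17820): balance=125778
step 5 (pay 17467): balance=108977
step 6 (pay 18515): balance=91039
step 7 (pay 18045): balance=73476
step 8 (pay 19040): balance=54825
step 9 (pay 17692): balance=37423

37423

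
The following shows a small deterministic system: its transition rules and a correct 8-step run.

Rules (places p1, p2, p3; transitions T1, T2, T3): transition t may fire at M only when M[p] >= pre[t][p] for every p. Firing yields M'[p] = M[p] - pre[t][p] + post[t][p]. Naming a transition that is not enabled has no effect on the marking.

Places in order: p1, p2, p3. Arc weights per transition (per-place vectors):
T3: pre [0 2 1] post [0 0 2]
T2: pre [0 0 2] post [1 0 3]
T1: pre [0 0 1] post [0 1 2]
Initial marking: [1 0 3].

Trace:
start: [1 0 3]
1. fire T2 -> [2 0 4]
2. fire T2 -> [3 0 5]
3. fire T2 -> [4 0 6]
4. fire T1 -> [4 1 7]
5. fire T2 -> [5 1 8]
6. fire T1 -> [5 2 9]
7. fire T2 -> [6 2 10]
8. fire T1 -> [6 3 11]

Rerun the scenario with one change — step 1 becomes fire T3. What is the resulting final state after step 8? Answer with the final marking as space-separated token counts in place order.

5 3 10

(re-executing from step 1 with the substitution; state before step 1: [1 0 3])
1. fire T3 -> [1 0 3]
2. fire T2 -> [2 0 4]
3. fire T2 -> [3 0 5]
4. fire T1 -> [3 1 6]
5. fire T2 -> [4 1 7]
6. fire T1 -> [4 2 8]
7. fire T2 -> [5 2 9]
8. fire T1 -> [5 3 10]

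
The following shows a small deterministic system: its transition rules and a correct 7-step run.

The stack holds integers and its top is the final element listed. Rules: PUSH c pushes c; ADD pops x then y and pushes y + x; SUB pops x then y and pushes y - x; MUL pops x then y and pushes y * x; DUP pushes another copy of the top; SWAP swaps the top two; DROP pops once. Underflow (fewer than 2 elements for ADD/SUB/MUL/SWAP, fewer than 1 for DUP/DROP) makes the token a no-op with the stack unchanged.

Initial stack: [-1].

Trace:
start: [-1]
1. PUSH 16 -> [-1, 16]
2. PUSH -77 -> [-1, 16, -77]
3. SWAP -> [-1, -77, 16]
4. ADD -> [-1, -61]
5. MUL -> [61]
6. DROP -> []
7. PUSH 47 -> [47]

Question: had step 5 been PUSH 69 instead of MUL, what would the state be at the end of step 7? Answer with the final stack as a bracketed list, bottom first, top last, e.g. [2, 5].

[-1, -61, 47]

(re-executing from step 5 with the substitution; state before step 5: [-1, -61])
5. PUSH 69 -> [-1, -61, 69]
6. DROP -> [-1, -61]
7. PUSH 47 -> [-1, -61, 47]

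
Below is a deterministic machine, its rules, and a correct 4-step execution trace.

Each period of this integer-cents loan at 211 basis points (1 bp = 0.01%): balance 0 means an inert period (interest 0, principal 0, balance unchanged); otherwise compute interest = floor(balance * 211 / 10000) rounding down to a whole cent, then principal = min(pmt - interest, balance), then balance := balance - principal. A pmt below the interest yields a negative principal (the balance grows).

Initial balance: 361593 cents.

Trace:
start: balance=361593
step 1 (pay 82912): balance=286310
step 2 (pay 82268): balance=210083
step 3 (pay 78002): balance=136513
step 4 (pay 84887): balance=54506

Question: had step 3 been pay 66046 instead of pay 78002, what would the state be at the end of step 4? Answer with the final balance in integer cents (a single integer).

(re-executing from step 3 with the substitution; state before step 3: balance=210083)
step 3 (pay 66046): balance=148469
step 4 (pay 84887): balance=66714

66714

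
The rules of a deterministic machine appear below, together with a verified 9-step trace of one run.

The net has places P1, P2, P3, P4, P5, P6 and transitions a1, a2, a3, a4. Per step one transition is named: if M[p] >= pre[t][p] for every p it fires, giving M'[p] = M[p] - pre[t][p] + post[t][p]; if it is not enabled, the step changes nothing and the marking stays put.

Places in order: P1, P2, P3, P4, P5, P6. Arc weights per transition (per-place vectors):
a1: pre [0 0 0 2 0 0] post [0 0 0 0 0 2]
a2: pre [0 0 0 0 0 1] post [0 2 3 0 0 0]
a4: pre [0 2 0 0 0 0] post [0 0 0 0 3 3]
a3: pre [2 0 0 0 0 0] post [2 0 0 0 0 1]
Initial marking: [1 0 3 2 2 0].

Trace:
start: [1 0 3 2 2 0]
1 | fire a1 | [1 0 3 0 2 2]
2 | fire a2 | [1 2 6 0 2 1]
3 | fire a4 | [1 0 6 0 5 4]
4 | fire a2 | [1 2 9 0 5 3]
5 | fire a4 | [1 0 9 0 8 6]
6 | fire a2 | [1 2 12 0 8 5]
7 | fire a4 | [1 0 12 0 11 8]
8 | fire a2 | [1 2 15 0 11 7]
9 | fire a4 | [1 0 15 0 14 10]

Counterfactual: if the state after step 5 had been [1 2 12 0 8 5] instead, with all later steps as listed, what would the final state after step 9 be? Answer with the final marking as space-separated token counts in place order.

state after step 5 := [1 2 12 0 8 5]
6 | fire a2 | [1 4 15 0 8 4]
7 | fire a4 | [1 2 15 0 11 7]
8 | fire a2 | [1 4 18 0 11 6]
9 | fire a4 | [1 2 18 0 14 9]

1 2 18 0 14 9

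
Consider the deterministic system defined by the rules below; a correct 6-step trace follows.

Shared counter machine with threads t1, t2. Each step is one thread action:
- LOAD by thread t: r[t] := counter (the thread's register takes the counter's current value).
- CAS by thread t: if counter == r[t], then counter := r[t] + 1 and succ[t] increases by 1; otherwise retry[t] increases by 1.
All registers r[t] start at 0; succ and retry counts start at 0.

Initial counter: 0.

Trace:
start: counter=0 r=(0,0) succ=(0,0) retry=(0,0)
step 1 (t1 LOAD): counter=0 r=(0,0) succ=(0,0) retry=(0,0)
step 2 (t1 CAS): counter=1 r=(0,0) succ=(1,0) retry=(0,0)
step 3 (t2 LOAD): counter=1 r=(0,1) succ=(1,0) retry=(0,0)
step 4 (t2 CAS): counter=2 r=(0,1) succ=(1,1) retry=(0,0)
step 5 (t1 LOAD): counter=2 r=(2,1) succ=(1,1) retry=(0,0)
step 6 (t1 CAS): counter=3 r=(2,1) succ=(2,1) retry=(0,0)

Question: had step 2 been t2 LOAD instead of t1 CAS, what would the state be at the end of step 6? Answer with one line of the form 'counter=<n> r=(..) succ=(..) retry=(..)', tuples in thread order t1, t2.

(re-executing from step 2 with the substitution; state before step 2: counter=0 r=(0,0) succ=(0,0) retry=(0,0))
step 2 (t2 LOAD): counter=0 r=(0,0) succ=(0,0) retry=(0,0)
step 3 (t2 LOAD): counter=0 r=(0,0) succ=(0,0) retry=(0,0)
step 4 (t2 CAS): counter=1 r=(0,0) succ=(0,1) retry=(0,0)
step 5 (t1 LOAD): counter=1 r=(1,0) succ=(0,1) retry=(0,0)
step 6 (t1 CAS): counter=2 r=(1,0) succ=(1,1) retry=(0,0)

counter=2 r=(1,0) succ=(1,1) retry=(0,0)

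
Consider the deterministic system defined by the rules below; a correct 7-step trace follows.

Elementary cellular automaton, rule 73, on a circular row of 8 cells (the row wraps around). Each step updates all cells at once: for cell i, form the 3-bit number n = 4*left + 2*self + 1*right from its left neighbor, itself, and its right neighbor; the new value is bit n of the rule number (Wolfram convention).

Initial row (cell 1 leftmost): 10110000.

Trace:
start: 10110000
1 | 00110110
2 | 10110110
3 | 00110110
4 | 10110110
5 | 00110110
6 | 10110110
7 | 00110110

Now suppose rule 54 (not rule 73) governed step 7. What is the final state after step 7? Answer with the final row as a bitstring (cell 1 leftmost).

(re-executing step 7 under rule 54; state before step 7: 10110110)
7 | 11001001

11001001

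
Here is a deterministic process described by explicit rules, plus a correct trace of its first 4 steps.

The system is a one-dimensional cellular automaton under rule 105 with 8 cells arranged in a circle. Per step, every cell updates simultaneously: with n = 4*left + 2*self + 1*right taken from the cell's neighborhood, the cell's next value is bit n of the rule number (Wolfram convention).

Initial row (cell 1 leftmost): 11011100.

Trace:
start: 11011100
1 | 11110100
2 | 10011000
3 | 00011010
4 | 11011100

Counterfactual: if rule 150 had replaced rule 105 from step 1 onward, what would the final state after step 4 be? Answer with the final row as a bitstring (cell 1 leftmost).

11011100

(re-executing steps 1..4 under rule 150; state before step 1: 11011100)
1 | 00001011
2 | 10011000
3 | 11100101
4 | 11011100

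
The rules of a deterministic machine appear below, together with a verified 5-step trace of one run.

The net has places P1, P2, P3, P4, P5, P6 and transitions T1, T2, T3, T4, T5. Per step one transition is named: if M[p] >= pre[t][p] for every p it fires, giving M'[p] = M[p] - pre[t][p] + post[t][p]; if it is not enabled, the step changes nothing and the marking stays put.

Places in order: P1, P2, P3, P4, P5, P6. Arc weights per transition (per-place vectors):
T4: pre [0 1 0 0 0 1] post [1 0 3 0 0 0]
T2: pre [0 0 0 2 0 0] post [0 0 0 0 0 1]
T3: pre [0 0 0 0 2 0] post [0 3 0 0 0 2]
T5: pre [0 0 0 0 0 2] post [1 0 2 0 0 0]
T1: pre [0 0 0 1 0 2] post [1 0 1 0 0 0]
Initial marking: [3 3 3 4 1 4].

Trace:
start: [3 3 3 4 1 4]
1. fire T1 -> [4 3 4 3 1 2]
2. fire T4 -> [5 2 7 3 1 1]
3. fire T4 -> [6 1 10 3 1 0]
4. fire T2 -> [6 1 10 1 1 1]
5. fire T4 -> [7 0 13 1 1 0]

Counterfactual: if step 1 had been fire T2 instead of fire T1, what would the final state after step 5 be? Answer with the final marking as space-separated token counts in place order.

6 0 12 0 1 3

(re-executing from step 1 with the substitution; state before step 1: [3 3 3 4 1 4])
1. fire T2 -> [3 3 3 2 1 5]
2. fire T4 -> [4 2 6 2 1 4]
3. fire T4 -> [5 1 9 2 1 3]
4. fire T2 -> [5 1 9 0 1 4]
5. fire T4 -> [6 0 12 0 1 3]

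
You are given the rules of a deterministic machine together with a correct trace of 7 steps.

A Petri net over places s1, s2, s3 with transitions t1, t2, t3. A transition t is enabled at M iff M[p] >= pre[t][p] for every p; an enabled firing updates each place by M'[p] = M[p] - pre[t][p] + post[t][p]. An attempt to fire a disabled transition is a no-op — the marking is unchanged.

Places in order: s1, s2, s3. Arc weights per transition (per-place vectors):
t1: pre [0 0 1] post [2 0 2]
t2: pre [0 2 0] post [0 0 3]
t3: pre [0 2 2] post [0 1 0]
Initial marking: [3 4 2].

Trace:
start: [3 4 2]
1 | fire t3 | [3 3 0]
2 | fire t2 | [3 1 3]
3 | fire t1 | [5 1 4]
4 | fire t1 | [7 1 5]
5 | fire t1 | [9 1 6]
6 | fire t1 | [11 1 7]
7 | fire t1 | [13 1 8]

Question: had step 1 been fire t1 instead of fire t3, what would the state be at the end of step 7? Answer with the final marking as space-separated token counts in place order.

(re-executing from step 1 with the substitution; state before step 1: [3 4 2])
1 | fire t1 | [5 4 3]
2 | fire t2 | [5 2 6]
3 | fire t1 | [7 2 7]
4 | fire t1 | [9 2 8]
5 | fire t1 | [11 2 9]
6 | fire t1 | [13 2 10]
7 | fire t1 | [15 2 11]

15 2 11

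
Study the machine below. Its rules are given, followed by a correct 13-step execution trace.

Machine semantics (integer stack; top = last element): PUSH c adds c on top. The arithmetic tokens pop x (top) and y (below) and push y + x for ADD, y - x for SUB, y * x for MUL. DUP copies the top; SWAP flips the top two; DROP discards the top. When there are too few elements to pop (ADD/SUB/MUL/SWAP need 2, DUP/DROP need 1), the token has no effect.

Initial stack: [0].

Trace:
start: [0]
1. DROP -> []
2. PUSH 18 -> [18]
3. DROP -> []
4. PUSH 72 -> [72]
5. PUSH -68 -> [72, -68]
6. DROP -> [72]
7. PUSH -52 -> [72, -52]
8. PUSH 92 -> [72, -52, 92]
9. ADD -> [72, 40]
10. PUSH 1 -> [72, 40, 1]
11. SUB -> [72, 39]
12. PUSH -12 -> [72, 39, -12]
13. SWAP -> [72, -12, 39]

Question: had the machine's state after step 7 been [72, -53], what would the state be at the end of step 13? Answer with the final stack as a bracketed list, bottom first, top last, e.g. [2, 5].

state after step 7 := [72, -53]
8. PUSH 92 -> [72, -53, 92]
9. ADD -> [72, 39]
10. PUSH 1 -> [72, 39, 1]
11. SUB -> [72, 38]
12. PUSH -12 -> [72, 38, -12]
13. SWAP -> [72, -12, 38]

[72, -12, 38]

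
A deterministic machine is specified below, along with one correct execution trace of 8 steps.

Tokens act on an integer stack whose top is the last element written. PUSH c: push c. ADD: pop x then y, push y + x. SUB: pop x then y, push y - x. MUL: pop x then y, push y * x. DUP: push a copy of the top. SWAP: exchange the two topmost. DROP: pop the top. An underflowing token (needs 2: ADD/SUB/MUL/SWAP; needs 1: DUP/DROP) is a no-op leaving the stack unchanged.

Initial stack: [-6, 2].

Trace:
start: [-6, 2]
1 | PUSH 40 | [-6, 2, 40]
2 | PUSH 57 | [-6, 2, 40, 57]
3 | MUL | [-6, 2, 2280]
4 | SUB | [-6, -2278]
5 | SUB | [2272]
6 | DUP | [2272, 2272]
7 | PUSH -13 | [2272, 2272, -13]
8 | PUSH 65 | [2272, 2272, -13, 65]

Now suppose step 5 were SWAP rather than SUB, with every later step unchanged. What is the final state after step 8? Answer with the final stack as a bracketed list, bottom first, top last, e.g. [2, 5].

[-2278, -6, -6, -13, 65]

(re-executing from step 5 with the substitution; state before step 5: [-6, -2278])
5 | SWAP | [-2278, -6]
6 | DUP | [-2278, -6, -6]
7 | PUSH -13 | [-2278, -6, -6, -13]
8 | PUSH 65 | [-2278, -6, -6, -13, 65]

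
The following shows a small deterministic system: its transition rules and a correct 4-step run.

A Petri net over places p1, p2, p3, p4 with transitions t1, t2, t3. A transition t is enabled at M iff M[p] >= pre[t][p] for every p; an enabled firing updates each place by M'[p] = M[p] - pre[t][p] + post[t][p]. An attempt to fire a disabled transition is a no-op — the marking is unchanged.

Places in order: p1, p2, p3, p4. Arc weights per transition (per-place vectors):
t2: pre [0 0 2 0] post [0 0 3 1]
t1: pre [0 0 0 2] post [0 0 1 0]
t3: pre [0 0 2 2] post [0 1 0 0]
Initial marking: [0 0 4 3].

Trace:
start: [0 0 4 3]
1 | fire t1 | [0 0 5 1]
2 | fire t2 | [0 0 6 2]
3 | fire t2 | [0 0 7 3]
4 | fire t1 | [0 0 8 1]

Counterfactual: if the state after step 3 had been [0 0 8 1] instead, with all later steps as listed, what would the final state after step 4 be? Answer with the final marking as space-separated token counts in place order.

0 0 8 1

state after step 3 := [0 0 8 1]
4 | fire t1 | [0 0 8 1]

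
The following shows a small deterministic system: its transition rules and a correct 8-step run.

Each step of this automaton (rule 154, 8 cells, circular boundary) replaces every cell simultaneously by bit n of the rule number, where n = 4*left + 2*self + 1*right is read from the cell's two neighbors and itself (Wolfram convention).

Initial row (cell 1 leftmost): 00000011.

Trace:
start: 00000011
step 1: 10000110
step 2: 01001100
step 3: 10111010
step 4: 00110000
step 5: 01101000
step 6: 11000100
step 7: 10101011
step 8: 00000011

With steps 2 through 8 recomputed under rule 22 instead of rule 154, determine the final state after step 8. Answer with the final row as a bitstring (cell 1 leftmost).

00000000

(re-executing steps 2..8 under rule 22; state before step 2: 10000110)
step 2: 11001000
step 3: 00111101
step 4: 11000001
step 5: 00100010
step 6: 01110111
step 7: 00000000
step 8: 00000000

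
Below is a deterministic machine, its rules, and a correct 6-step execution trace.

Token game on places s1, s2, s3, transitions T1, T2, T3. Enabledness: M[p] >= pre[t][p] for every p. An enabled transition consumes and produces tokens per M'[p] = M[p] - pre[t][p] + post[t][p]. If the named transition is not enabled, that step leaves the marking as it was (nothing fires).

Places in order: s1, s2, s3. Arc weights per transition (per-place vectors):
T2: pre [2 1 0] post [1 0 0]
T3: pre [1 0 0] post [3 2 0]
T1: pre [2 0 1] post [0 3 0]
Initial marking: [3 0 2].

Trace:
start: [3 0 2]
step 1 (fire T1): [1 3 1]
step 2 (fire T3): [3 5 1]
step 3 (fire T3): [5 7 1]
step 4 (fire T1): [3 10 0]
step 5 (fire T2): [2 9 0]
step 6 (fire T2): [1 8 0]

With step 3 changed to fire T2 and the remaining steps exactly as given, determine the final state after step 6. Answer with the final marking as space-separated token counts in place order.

(re-executing from step 3 with the substitution; state before step 3: [3 5 1])
step 3 (fire T2): [2 4 1]
step 4 (fire T1): [0 7 0]
step 5 (fire T2): [0 7 0]
step 6 (fire T2): [0 7 0]

0 7 0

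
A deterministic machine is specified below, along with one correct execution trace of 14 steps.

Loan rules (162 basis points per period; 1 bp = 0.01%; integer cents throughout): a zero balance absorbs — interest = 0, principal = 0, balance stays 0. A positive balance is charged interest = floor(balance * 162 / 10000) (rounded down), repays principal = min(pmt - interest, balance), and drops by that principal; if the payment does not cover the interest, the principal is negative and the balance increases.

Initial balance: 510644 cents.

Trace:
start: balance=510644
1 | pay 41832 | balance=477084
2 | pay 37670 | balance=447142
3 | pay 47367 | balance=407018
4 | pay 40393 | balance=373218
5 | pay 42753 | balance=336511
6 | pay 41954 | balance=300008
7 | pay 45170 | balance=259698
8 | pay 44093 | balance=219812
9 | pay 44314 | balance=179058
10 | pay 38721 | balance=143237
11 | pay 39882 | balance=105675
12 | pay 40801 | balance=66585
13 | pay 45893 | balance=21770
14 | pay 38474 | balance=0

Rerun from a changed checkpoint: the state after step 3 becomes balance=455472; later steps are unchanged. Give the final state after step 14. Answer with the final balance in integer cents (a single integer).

41471

state after step 3 := balance=455472
4 | pay 40393 | balance=422457
5 | pay 42753 | balance=386547
6 | pay 41954 | balance=350855
7 | pay 45170 | balance=311368
8 | pay 44093 | balance=272319
9 | pay 44314 | balance=232416
10 | pay 38721 | balance=197460
11 | pay 39882 | balance=160776
12 | pay 40801 | balance=122579
13 | pay 45893 | balance=78671
14 | pay 38474 | balance=41471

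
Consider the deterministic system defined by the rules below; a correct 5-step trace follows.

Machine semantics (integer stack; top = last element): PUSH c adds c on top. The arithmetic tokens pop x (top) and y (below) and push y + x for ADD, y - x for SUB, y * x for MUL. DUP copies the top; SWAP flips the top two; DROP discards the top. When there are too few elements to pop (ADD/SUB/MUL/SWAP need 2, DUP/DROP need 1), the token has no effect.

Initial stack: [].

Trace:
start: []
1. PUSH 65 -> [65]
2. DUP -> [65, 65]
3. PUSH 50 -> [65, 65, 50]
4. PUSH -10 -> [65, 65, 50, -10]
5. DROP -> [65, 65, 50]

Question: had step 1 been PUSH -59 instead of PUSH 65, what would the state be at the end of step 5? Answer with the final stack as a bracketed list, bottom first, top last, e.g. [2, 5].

(re-executing from step 1 with the substitution; state before step 1: [])
1. PUSH -59 -> [-59]
2. DUP -> [-59, -59]
3. PUSH 50 -> [-59, -59, 50]
4. PUSH -10 -> [-59, -59, 50, -10]
5. DROP -> [-59, -59, 50]

[-59, -59, 50]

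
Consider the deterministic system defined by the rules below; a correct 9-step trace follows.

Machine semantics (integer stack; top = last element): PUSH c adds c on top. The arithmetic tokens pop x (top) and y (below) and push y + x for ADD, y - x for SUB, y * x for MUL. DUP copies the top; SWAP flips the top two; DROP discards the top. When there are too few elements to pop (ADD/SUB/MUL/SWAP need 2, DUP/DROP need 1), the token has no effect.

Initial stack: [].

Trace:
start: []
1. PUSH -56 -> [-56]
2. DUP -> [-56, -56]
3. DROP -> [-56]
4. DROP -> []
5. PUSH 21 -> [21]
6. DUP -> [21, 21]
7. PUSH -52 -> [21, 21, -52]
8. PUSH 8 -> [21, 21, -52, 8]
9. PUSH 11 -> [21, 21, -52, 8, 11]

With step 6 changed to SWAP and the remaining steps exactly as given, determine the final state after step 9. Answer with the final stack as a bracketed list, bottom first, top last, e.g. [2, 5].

[21, -52, 8, 11]

(re-executing from step 6 with the substitution; state before step 6: [21])
6. SWAP -> [21]
7. PUSH -52 -> [21, -52]
8. PUSH 8 -> [21, -52, 8]
9. PUSH 11 -> [21, -52, 8, 11]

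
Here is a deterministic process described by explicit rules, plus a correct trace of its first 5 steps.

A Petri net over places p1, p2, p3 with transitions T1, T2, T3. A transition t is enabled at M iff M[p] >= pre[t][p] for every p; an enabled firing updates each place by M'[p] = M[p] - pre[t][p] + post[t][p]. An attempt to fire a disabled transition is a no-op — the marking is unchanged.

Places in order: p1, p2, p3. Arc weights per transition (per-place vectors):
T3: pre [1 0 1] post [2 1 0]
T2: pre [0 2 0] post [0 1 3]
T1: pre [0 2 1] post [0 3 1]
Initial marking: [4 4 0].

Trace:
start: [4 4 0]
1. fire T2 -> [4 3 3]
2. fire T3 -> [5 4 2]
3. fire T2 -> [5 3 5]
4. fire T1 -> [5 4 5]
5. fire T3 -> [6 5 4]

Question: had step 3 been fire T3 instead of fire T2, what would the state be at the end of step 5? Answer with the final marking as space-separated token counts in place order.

(re-executing from step 3 with the substitution; state before step 3: [5 4 2])
3. fire T3 -> [6 5 1]
4. fire T1 -> [6 6 1]
5. fire T3 -> [7 7 0]

7 7 0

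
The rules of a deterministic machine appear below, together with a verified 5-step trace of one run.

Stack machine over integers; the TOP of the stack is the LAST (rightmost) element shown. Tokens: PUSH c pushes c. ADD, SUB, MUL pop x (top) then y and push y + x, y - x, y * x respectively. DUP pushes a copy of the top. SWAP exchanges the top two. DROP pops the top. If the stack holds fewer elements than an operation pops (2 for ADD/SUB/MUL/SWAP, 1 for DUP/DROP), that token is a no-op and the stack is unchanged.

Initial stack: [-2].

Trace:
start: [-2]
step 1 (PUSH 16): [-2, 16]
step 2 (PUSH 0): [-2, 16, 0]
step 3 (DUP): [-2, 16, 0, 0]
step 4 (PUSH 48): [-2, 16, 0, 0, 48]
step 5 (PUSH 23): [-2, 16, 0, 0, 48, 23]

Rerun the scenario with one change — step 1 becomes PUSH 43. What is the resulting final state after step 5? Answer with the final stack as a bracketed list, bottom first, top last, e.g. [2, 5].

(re-executing from step 1 with the substitution; state before step 1: [-2])
step 1 (PUSH 43): [-2, 43]
step 2 (PUSH 0): [-2, 43, 0]
step 3 (DUP): [-2, 43, 0, 0]
step 4 (PUSH 48): [-2, 43, 0, 0, 48]
step 5 (PUSH 23): [-2, 43, 0, 0, 48, 23]

[-2, 43, 0, 0, 48, 23]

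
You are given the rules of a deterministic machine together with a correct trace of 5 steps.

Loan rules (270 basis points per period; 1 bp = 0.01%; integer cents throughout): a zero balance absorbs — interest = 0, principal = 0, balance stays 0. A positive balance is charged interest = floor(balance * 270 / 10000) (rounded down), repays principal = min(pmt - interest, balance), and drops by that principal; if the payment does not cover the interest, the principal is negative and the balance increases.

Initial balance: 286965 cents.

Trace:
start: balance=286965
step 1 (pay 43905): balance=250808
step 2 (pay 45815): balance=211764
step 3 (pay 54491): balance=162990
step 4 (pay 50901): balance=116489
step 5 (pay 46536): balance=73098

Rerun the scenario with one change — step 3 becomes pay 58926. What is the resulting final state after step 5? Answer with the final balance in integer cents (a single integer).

(re-executing from step 3 with the substitution; state before step 3: balance=211764)
step 3 (pay 58926): balance=158555
step 4 (pay 50901): balance=111934
step 5 (pay 46536): balance=68420

68420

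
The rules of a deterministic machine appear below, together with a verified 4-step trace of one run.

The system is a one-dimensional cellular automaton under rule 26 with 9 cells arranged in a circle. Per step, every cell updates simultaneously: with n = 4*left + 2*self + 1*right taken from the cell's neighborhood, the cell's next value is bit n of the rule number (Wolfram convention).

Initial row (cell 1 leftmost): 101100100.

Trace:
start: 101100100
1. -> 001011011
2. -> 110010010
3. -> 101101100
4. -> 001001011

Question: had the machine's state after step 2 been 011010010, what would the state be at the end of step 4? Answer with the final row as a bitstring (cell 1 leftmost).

001011001

state after step 2 := 011010010
3. -> 110001101
4. -> 001011001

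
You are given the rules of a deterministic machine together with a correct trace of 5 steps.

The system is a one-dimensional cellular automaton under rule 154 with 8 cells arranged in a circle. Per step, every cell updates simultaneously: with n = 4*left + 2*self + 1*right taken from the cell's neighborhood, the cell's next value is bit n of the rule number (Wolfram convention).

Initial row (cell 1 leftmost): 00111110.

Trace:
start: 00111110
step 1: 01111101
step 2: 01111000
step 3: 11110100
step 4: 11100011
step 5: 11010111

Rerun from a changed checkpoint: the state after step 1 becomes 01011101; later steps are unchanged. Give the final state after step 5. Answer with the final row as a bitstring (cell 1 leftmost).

11010101

state after step 1 := 01011101
step 2: 00011000
step 3: 00110100
step 4: 01100010
step 5: 11010101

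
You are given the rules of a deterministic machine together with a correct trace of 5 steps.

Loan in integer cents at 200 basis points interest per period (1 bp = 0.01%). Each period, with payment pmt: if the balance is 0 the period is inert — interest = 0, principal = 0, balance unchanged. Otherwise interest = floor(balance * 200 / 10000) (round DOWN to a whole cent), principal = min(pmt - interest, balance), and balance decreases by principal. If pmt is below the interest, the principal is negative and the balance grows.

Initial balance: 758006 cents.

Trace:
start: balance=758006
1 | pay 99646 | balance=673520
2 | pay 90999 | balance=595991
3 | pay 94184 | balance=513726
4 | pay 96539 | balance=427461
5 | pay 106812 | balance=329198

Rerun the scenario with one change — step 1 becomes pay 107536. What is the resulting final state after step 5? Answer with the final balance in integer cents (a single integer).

320657

(re-executing from step 1 with the substitution; state before step 1: balance=758006)
1 | pay 107536 | balance=665630
2 | pay 90999 | balance=587943
3 | pay 94184 | balance=505517
4 | pay 96539 | balance=419088
5 | pay 106812 | balance=320657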